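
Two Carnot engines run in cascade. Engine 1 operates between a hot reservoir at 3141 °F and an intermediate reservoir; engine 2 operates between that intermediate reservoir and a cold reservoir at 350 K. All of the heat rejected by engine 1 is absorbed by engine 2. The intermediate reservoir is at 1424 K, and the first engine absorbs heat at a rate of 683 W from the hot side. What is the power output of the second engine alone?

T_H = 3141 °F → (3141 − 32) × 5/9 = 1727.22 °C = 2000.37 K.
Heat entering the second stage: Q_m = Q_H·(T_m/T_H) = 683 × 1424.00/2000.37 = 486.2 W.
Second-stage efficiency η₂ = 1 − T_C/T_m = 1 − 350.00/1424.00 = 0.7542, so W₂ = η₂·Q_m = 366.7 W.

Ẇ₂ ≈ 366.7 W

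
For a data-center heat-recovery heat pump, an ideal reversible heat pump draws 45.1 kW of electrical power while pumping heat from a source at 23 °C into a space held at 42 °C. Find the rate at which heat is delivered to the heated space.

Q̇_H ≈ 748.1 kW

T_H = 42 °C → 42 + 273.15 = 315.15 K.
T_C = 23 °C → 23 + 273.15 = 296.15 K.
Reversible heating COP: COP_HP = T_H/(T_H − T_C) = 315.15/19.00 = 16.5868.
Q_H = COP_HP · W = 16.5868 × 45.1 = 748.1 kW.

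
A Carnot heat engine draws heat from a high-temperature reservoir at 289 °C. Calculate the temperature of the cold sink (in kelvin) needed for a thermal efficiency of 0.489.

T_C ≈ 287.3 K

T_H = 289 °C → 289 + 273.15 = 562.15 K.
From η = 1 − T_C/T_H, T_C = T_H·(1 − η) = 562.15 × (1 − 0.489) = 287.3 K.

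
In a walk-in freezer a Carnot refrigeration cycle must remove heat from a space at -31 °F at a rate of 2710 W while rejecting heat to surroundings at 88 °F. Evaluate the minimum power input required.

Ẇ_in ≈ 752.3 W

T_H = 88 °F → (88 − 32) × 5/9 = 31.11 °C = 304.26 K.
T_C = -31 °F → (-31 − 32) × 5/9 = -35.00 °C = 238.15 K.
Carnot COP: COP_R = T_C/(T_H − T_C) = 238.15/66.11 = 3.6023.
W = Q_C/COP_R = 2710/3.6023 = 752.3 W.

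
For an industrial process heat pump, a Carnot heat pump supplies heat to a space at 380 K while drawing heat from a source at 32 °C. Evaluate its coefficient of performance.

COP_HP ≈ 5.08

T_C = 32 °C → 32 + 273.15 = 305.15 K.
Reversible heating COP: COP_HP = T_H/(T_H − T_C) = 380.00/(380.00 − 305.15) = 5.08.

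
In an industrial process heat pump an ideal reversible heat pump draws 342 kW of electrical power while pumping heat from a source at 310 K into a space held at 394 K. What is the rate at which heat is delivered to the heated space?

COP_HP = T_H/(T_H − T_C) = 394.00/84.00 = 4.6905.
Q_H = COP_HP · W = 4.6905 × 342 = 1604 kW.

Q̇_H ≈ 1604 kW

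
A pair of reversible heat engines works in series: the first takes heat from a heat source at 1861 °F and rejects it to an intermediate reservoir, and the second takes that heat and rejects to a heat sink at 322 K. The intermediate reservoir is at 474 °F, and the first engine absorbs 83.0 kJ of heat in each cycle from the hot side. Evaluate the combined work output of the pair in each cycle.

T_H = 1861 °F → (1861 − 32) × 5/9 = 1016.11 °C = 1289.26 K.
Two reversible stages in series are equivalent to a single Carnot engine between T_H and T_C, so η_total = 1 − T_C/T_H = 1 − 322.00/1289.26 = 0.7502.
W_total = η_total · Q_H = 0.7502 × 83.0 = 62.3 kJ.

W_total ≈ 62.3 kJ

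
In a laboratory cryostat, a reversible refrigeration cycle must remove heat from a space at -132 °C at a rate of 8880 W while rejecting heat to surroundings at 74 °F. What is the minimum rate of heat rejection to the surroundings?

T_H = 74 °F → (74 − 32) × 5/9 = 23.33 °C = 296.48 K.
T_C = -132 °C → -132 + 273.15 = 141.15 K.
For a reversible cycle Q_H/Q_C = T_H/T_C, so Q_H = Q_C·T_H/T_C = 8880 × 296.48/141.15 = 18700 W.

Q̇_H ≈ 18700 W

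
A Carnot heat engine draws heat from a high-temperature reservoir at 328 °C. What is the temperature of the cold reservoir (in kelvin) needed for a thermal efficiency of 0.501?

T_C ≈ 300 K

T_H = 328 °C → 328 + 273.15 = 601.15 K.
From η = 1 − T_C/T_H, T_C = T_H·(1 − η) = 601.15 × (1 − 0.501) = 300 K.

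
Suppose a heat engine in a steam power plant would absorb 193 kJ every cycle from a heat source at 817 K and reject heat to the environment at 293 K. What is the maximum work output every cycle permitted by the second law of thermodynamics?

The second-law ceiling is the Carnot efficiency, η_max = 1 − T_C/T_H = 1 − 293.00/817.00 = 0.6414.
W_max = η_max · Q_H = 0.6414 × 193 = 124 kJ.

W_max ≈ 124 kJ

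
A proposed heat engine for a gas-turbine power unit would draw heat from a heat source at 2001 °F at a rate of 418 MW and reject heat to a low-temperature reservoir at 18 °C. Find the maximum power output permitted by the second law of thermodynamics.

T_H = 2001 °F → (2001 − 32) × 5/9 = 1093.89 °C = 1367.04 K.
T_C = 18 °C → 18 + 273.15 = 291.15 K.
No engine can exceed the Carnot limit: η_max = 1 − T_C/T_H = 1 − 291.15/1367.04 = 0.7870.
W_max = η_max · Q_H = 0.7870 × 418 = 329.0 MW.

Ẇ_max ≈ 329.0 MW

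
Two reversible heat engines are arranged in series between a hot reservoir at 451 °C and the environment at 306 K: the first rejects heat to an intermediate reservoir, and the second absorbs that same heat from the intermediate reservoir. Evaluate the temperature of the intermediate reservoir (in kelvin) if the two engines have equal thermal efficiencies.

T_m ≈ 470.7 K

T_H = 451 °C → 451 + 273.15 = 724.15 K.
Equal efficiencies require 1 − T_m/T_H = 1 − T_C/T_m, i.e. T_m/T_H = T_C/T_m, so T_m = √(T_H·T_C) = √(724.15 × 306.00) = 470.7 K.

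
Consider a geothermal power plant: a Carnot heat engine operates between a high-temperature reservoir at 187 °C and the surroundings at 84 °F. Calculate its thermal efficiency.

T_H = 187 °C → 187 + 273.15 = 460.15 K.
T_C = 84 °F → (84 − 32) × 5/9 = 28.89 °C = 302.04 K.
The Carnot efficiency is η = 1 − T_C/T_H = 1 − 302.04/460.15 = 0.344.

η ≈ 0.344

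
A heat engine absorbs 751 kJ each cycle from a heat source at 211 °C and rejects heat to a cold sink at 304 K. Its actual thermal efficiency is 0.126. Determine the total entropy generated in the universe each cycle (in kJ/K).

T_H = 211 °C → 211 + 273.15 = 484.15 K.
W = η·Q_H = 0.126 × 751 = 94.63 kJ, so Q_C = Q_H − W = 656.4 kJ.
Entropy balance on the reservoirs: −Q_H/T_H = -1.551 kJ/K, +Q_C/T_C = 2.159 kJ/K.
ΔS_univ = −Q_H/T_H + Q_C/T_C = 0.6080 kJ/K (> 0, since η = 0.126 < η_Carnot = 0.372).

ΔS_univ ≈ 0.6080 kJ/K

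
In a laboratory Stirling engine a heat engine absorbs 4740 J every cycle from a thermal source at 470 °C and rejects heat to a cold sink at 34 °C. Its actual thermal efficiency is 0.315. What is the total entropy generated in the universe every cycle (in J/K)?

T_H = 470 °C → 470 + 273.15 = 743.15 K.
T_C = 34 °C → 34 + 273.15 = 307.15 K.
W = η·Q_H = 0.315 × 4740 = 1493 J, so Q_C = Q_H − W = 3247 J.
Entropy balance on the reservoirs: −Q_H/T_H = -6.378 J/K, +Q_C/T_C = 10.57 J/K.
ΔS_univ = −Q_H/T_H + Q_C/T_C = 4.19 J/K (> 0, since η = 0.315 < η_Carnot = 0.587).

ΔS_univ ≈ 4.19 J/K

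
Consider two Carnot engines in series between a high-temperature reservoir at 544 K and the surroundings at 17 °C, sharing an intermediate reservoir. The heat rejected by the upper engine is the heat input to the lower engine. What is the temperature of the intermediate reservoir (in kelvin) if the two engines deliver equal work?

T_m ≈ 417 K

T_C = 17 °C → 17 + 273.15 = 290.15 K.
For reversible stages Q_m = Q_H·(T_m/T_H). Setting W₁ = Q_H(1 − T_m/T_H) equal to W₂ = Q_m(1 − T_C/T_m) = Q_H·(T_m − T_C)/T_H gives T_H − T_m = T_m − T_C, so T_m = (T_H + T_C)/2 = (544.00 + 290.15)/2 = 417 K.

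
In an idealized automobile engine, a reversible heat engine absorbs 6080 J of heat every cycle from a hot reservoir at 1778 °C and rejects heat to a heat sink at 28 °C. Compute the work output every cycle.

T_H = 1778 °C → 1778 + 273.15 = 2051.15 K.
T_C = 28 °C → 28 + 273.15 = 301.15 K.
Since the cycle is reversible, η = 1 − T_C/T_H = 1 − 301.15/2051.15 = 0.8532.
W = η·Q_H = 0.8532 × 6080 = 5187 J.

W ≈ 5187 J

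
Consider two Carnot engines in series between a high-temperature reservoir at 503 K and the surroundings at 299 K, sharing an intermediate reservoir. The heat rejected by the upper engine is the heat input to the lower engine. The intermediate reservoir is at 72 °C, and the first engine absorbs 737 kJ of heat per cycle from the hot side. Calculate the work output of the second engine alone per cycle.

T_m = 72 °C → 72 + 273.15 = 345.15 K.
Heat entering the second stage: Q_m = Q_H·(T_m/T_H) = 737 × 345.15/503.00 = 505.7 kJ.
Second-stage efficiency η₂ = 1 − T_C/T_m = 1 − 299.00/345.15 = 0.1337, so W₂ = η₂·Q_m = 67.62 kJ.

W₂ ≈ 67.62 kJ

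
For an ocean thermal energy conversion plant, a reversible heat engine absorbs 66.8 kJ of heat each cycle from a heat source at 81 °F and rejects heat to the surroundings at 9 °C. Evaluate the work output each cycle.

T_H = 81 °F → (81 − 32) × 5/9 = 27.22 °C = 300.37 K.
T_C = 9 °C → 9 + 273.15 = 282.15 K.
The Carnot efficiency is η = 1 − T_C/T_H = 1 − 282.15/300.37 = 0.0607.
W = η·Q_H = 0.0607 × 66.8 = 4.05 kJ.

W ≈ 4.05 kJ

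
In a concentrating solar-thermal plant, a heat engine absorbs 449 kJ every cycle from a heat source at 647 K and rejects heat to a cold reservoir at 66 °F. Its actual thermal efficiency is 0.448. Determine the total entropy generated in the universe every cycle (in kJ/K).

ΔS_univ ≈ 0.1547 kJ/K

T_C = 66 °F → (66 − 32) × 5/9 = 18.89 °C = 292.04 K.
W = η·Q_H = 0.448 × 449 = 201.2 kJ, so Q_C = Q_H − W = 247.8 kJ.
Reservoir entropy changes: ΔS_H = −Q_H/T_H = −449/647.00 = -0.6940 kJ/K and ΔS_C = +Q_C/T_C = 247.8/292.04 = 0.8487 kJ/K.
ΔS_univ = −Q_H/T_H + Q_C/T_C = 0.1547 kJ/K (> 0, since η = 0.448 < η_Carnot = 0.549).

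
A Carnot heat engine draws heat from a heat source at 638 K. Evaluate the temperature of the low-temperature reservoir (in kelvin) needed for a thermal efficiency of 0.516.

From η = 1 − T_C/T_H, T_C = T_H·(1 − η) = 638.00 × (1 − 0.516) = 309 K.

T_C ≈ 309 K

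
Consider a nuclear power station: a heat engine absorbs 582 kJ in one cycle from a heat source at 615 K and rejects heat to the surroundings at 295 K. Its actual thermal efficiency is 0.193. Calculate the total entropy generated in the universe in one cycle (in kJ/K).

ΔS_univ ≈ 0.646 kJ/K

W = η·Q_H = 0.193 × 582 = 112.3 kJ, so Q_C = Q_H − W = 469.7 kJ.
Entropy balance on the reservoirs: −Q_H/T_H = -0.9463 kJ/K, +Q_C/T_C = 1.592 kJ/K.
ΔS_univ = −Q_H/T_H + Q_C/T_C = 0.646 kJ/K (> 0, since η = 0.193 < η_Carnot = 0.520).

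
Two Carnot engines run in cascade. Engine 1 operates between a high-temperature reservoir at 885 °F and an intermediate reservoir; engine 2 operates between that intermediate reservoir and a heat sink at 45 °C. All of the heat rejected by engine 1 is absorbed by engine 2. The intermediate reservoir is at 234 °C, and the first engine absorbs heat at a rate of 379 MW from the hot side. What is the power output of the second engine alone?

T_H = 885 °F → (885 − 32) × 5/9 = 473.89 °C = 747.04 K.
T_C = 45 °C → 45 + 273.15 = 318.15 K.
T_m = 234 °C → 234 + 273.15 = 507.15 K.
Heat entering the second stage: Q_m = Q_H·(T_m/T_H) = 379 × 507.15/747.04 = 257 MW.
Second-stage efficiency η₂ = 1 − T_C/T_m = 1 − 318.15/507.15 = 0.3727, so W₂ = η₂·Q_m = 95.9 MW.

Ẇ₂ ≈ 95.9 MW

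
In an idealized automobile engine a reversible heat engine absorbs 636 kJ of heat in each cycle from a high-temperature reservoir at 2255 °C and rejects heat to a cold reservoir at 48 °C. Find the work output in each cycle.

T_H = 2255 °C → 2255 + 273.15 = 2528.15 K.
T_C = 48 °C → 48 + 273.15 = 321.15 K.
Since the cycle is reversible, η = 1 − T_C/T_H = 1 − 321.15/2528.15 = 0.8730.
W = η·Q_H = 0.8730 × 636 = 555 kJ.

W ≈ 555 kJ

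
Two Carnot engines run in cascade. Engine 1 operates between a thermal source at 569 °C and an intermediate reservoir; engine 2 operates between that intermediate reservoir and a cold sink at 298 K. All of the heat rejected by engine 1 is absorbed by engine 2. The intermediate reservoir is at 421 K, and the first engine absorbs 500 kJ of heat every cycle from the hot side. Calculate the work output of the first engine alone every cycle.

T_H = 569 °C → 569 + 273.15 = 842.15 K.
First-stage efficiency η₁ = 1 − T_m/T_H = 1 − 421.00/842.15 = 0.5001.
W₁ = η₁·Q_H = 0.5001 × 500 = 250.0 kJ.

W₁ ≈ 250.0 kJ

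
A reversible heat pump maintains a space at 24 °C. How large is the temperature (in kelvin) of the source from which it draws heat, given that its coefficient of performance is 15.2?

T_H = 24 °C → 24 + 273.15 = 297.15 K.
COP_HP = T_H/(T_H − T_C) ⇒ T_C = T_H·(COP_HP − 1)/COP_HP = 297.15 × (15.2 − 1)/15.2 = 278 K.

T_C ≈ 278 K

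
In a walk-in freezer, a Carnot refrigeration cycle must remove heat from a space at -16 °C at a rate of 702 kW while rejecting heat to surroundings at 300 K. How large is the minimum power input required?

Ẇ_in ≈ 117.0 kW

T_C = -16 °C → -16 + 273.15 = 257.15 K.
The reversible coefficient of performance is COP_R = T_C/(T_H − T_C) = 257.15/42.85 = 6.0012.
W = Q_C/COP_R = 702/6.0012 = 117.0 kW.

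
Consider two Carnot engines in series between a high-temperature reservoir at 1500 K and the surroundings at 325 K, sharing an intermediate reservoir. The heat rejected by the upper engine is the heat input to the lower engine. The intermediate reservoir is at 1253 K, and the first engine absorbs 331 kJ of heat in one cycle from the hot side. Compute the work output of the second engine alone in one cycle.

W₂ ≈ 204.8 kJ

Heat entering the second stage: Q_m = Q_H·(T_m/T_H) = 331 × 1253.00/1500.00 = 276.5 kJ.
Second-stage efficiency η₂ = 1 − T_C/T_m = 1 − 325.00/1253.00 = 0.7406, so W₂ = η₂·Q_m = 204.8 kJ.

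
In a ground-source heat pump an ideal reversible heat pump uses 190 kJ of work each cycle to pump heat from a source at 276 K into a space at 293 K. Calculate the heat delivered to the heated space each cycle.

Reversible heating COP: COP_HP = T_H/(T_H − T_C) = 293.00/17.00 = 17.2353.
Q_H = COP_HP · W = 17.2353 × 190 = 3275 kJ.

Q_H ≈ 3275 kJ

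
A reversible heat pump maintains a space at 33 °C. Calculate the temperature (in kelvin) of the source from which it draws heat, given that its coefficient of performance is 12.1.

T_C ≈ 281 K

T_H = 33 °C → 33 + 273.15 = 306.15 K.
COP_HP = T_H/(T_H − T_C) ⇒ T_C = T_H·(COP_HP − 1)/COP_HP = 306.15 × (12.1 − 1)/12.1 = 281 K.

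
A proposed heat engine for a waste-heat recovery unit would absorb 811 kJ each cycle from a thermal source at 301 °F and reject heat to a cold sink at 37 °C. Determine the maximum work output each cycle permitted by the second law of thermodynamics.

W_max ≈ 216 kJ

T_H = 301 °F → (301 − 32) × 5/9 = 149.44 °C = 422.59 K.
T_C = 37 °C → 37 + 273.15 = 310.15 K.
By the Carnot theorem, η_max = 1 − T_C/T_H = 1 − 310.15/422.59 = 0.2661.
W_max = η_max · Q_H = 0.2661 × 811 = 216 kJ.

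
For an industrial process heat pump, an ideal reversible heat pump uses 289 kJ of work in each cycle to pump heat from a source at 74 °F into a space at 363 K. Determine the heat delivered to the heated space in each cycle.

T_C = 74 °F → (74 − 32) × 5/9 = 23.33 °C = 296.48 K.
The Carnot heat-pump COP is COP_HP = T_H/(T_H − T_C) = 363.00/66.52 = 5.4573.
Q_H = COP_HP · W = 5.4573 × 289 = 1580 kJ.

Q_H ≈ 1580 kJ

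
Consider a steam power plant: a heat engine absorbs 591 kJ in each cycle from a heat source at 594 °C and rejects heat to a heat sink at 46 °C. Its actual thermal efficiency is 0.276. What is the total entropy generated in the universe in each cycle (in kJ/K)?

T_H = 594 °C → 594 + 273.15 = 867.15 K.
T_C = 46 °C → 46 + 273.15 = 319.15 K.
W = η·Q_H = 0.276 × 591 = 163.1 kJ, so Q_C = Q_H − W = 427.9 kJ.
The hot reservoir loses entropy Q_H/T_H = 591/867.15 = 0.6815 kJ/K; the cold reservoir gains Q_C/T_C = 427.9/319.15 = 1.341 kJ/K.
ΔS_univ = −Q_H/T_H + Q_C/T_C = 0.659 kJ/K (> 0, since η = 0.276 < η_Carnot = 0.632).

ΔS_univ ≈ 0.659 kJ/K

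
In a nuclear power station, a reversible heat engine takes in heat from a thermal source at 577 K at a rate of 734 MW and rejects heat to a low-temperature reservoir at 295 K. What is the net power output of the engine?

Ẇ ≈ 359 MW

For a reversible engine, η = 1 − T_C/T_H = 1 − 295.00/577.00 = 0.4887.
W = η·Q_H = 0.4887 × 734 = 359 MW.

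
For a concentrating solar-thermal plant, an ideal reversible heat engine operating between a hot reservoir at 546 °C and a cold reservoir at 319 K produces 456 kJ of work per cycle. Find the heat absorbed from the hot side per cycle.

T_H = 546 °C → 546 + 273.15 = 819.15 K.
Carnot efficiency: η = 1 − T_C/T_H = 1 − 319.00/819.15 = 0.6106.
Q_H = W/η = 456/0.6106 = 747 kJ.

Q_H ≈ 747 kJ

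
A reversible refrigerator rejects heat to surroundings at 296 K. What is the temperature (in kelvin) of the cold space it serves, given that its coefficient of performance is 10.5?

T_C ≈ 270 K

COP_R = T_C/(T_H − T_C) ⇒ T_C = T_H·COP_R/(1 + COP_R) = 296.00 × 10.5/(1 + 10.5) = 270 K.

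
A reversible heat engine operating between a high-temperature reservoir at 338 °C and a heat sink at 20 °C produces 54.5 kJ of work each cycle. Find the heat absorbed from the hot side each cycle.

Q_H ≈ 105 kJ

T_H = 338 °C → 338 + 273.15 = 611.15 K.
T_C = 20 °C → 20 + 273.15 = 293.15 K.
The Carnot efficiency is η = 1 − T_C/T_H = 1 − 293.15/611.15 = 0.5203.
Q_H = W/η = 54.5/0.5203 = 105 kJ.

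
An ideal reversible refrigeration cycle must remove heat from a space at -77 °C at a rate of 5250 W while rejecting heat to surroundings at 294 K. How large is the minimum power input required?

Ẇ_in ≈ 2619 W

T_C = -77 °C → -77 + 273.15 = 196.15 K.
The reversible coefficient of performance is COP_R = T_C/(T_H − T_C) = 196.15/97.85 = 2.0046.
W = Q_C/COP_R = 5250/2.0046 = 2619 W.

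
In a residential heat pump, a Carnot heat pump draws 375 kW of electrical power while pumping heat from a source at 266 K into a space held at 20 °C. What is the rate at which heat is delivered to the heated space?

T_H = 20 °C → 20 + 273.15 = 293.15 K.
For a reversible heat pump, COP_HP = T_H/(T_H − T_C) = 293.15/27.15 = 10.7974.
Q_H = COP_HP · W = 10.7974 × 375 = 4049 kW.

Q̇_H ≈ 4049 kW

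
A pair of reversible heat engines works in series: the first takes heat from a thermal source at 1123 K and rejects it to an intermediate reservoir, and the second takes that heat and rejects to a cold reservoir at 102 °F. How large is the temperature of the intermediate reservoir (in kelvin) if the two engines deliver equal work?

T_m ≈ 718 K

T_C = 102 °F → (102 − 32) × 5/9 = 38.89 °C = 312.04 K.
For reversible stages Q_m = Q_H·(T_m/T_H). Setting W₁ = Q_H(1 − T_m/T_H) equal to W₂ = Q_m(1 − T_C/T_m) = Q_H·(T_m − T_C)/T_H gives T_H − T_m = T_m − T_C, so T_m = (T_H + T_C)/2 = (1123.00 + 312.04)/2 = 718 K.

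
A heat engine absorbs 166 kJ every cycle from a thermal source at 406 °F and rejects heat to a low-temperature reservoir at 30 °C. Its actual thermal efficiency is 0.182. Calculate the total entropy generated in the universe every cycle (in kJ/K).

T_H = 406 °F → (406 − 32) × 5/9 = 207.78 °C = 480.93 K.
T_C = 30 °C → 30 + 273.15 = 303.15 K.
W = η·Q_H = 0.182 × 166 = 30.21 kJ, so Q_C = Q_H − W = 135.8 kJ.
Reservoir entropy changes: ΔS_H = −Q_H/T_H = −166/480.93 = -0.3452 kJ/K and ΔS_C = +Q_C/T_C = 135.8/303.15 = 0.4479 kJ/K.
ΔS_univ = −Q_H/T_H + Q_C/T_C = 0.103 kJ/K (> 0, since η = 0.182 < η_Carnot = 0.370).

ΔS_univ ≈ 0.103 kJ/K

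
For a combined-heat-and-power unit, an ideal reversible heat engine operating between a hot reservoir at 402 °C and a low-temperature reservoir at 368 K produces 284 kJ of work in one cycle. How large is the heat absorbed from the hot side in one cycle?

Q_H ≈ 624 kJ

T_H = 402 °C → 402 + 273.15 = 675.15 K.
The Carnot efficiency is η = 1 − T_C/T_H = 1 − 368.00/675.15 = 0.4549.
Q_H = W/η = 284/0.4549 = 624 kJ.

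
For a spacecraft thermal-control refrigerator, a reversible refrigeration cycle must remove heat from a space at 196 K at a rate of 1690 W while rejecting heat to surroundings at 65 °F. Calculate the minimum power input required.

T_H = 65 °F → (65 − 32) × 5/9 = 18.33 °C = 291.48 K.
For a reversible refrigerator, COP_R = T_C/(T_H − T_C) = 196.00/95.48 = 2.0527.
W = Q_C/COP_R = 1690/2.0527 = 823.3 W.

Ẇ_in ≈ 823.3 W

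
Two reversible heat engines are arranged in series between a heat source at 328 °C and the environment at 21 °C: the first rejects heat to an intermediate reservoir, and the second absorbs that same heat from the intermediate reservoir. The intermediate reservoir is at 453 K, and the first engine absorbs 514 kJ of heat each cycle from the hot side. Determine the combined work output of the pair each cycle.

T_H = 328 °C → 328 + 273.15 = 601.15 K.
T_C = 21 °C → 21 + 273.15 = 294.15 K.
Two reversible stages in series are equivalent to a single Carnot engine between T_H and T_C, so η_total = 1 − T_C/T_H = 1 − 294.15/601.15 = 0.5107.
W_total = η_total · Q_H = 0.5107 × 514 = 262 kJ.

W_total ≈ 262 kJ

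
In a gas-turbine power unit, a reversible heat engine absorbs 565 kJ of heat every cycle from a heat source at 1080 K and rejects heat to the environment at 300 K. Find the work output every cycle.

W ≈ 408 kJ

Since the cycle is reversible, η = 1 − T_C/T_H = 1 − 300.00/1080.00 = 0.7222.
W = η·Q_H = 0.7222 × 565 = 408 kJ.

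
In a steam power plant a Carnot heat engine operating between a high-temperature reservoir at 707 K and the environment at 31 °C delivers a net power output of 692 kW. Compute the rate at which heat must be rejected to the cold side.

T_C = 31 °C → 31 + 273.15 = 304.15 K.
The Carnot efficiency is η = 1 − T_C/T_H = 1 − 304.15/707.00 = 0.5698.
Since Q_C/Q_H = T_C/T_H and Q_H = W/η, Q_C = W·T_C/(T_H − T_C) = 692 × 304.15/402.85 = 522.5 kW.

Q̇_C ≈ 522.5 kW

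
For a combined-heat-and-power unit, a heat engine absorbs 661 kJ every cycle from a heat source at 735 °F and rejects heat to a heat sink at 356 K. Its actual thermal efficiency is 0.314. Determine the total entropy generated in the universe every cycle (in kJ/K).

T_H = 735 °F → (735 − 32) × 5/9 = 390.56 °C = 663.71 K.
W = η·Q_H = 0.314 × 661 = 207.6 kJ, so Q_C = Q_H − W = 453.4 kJ.
The hot reservoir loses entropy Q_H/T_H = 661/663.71 = 0.9959 kJ/K; the cold reservoir gains Q_C/T_C = 453.4/356.00 = 1.274 kJ/K.
ΔS_univ = −Q_H/T_H + Q_C/T_C = 0.278 kJ/K (> 0, since η = 0.314 < η_Carnot = 0.464).

ΔS_univ ≈ 0.278 kJ/K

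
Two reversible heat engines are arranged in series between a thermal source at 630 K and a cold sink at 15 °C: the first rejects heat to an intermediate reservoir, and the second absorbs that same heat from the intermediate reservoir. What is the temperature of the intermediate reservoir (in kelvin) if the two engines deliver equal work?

T_C = 15 °C → 15 + 273.15 = 288.15 K.
For reversible stages Q_m = Q_H·(T_m/T_H). Setting W₁ = Q_H(1 − T_m/T_H) equal to W₂ = Q_m(1 − T_C/T_m) = Q_H·(T_m − T_C)/T_H gives T_H − T_m = T_m − T_C, so T_m = (T_H + T_C)/2 = (630.00 + 288.15)/2 = 459 K.

T_m ≈ 459 K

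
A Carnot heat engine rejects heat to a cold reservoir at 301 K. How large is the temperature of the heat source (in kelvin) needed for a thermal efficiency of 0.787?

From η = 1 − T_C/T_H, solving for T_H gives T_H = T_C/(1 − η) = 301.00/(1 − 0.787) = 1413 K.

T_H ≈ 1413 K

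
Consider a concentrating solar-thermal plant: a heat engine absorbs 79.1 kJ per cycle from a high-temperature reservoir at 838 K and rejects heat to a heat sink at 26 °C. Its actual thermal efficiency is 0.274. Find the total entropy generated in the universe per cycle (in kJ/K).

ΔS_univ ≈ 0.0976 kJ/K

T_C = 26 °C → 26 + 273.15 = 299.15 K.
W = η·Q_H = 0.274 × 79.1 = 21.67 kJ, so Q_C = Q_H − W = 57.43 kJ.
Entropy balance on the reservoirs: −Q_H/T_H = -0.09439 kJ/K, +Q_C/T_C = 0.1920 kJ/K.
ΔS_univ = −Q_H/T_H + Q_C/T_C = 0.0976 kJ/K (> 0, since η = 0.274 < η_Carnot = 0.643).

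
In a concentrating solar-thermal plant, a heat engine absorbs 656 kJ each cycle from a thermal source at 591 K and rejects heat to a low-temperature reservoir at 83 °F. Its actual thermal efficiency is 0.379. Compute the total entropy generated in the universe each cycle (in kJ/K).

T_C = 83 °F → (83 − 32) × 5/9 = 28.33 °C = 301.48 K.
W = η·Q_H = 0.379 × 656 = 248.6 kJ, so Q_C = Q_H − W = 407.4 kJ.
Reservoir entropy changes: ΔS_H = −Q_H/T_H = −656/591.00 = -1.110 kJ/K and ΔS_C = +Q_C/T_C = 407.4/301.48 = 1.351 kJ/K.
ΔS_univ = −Q_H/T_H + Q_C/T_C = 0.241 kJ/K (> 0, since η = 0.379 < η_Carnot = 0.490).

ΔS_univ ≈ 0.241 kJ/K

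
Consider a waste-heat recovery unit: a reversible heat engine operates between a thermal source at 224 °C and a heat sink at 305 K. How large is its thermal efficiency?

T_H = 224 °C → 224 + 273.15 = 497.15 K.
Carnot efficiency: η = 1 − T_C/T_H = 1 − 305.00/497.15 = 0.387.

η ≈ 0.387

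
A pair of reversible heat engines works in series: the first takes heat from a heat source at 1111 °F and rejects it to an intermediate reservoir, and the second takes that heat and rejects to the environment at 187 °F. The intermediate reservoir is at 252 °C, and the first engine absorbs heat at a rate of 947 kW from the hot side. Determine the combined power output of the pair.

T_H = 1111 °F → (1111 − 32) × 5/9 = 599.44 °C = 872.59 K.
T_C = 187 °F → (187 − 32) × 5/9 = 86.11 °C = 359.26 K.
Two reversible stages in series are equivalent to a single Carnot engine between T_H and T_C, so η_total = 1 − T_C/T_H = 1 − 359.26/872.59 = 0.5883.
W_total = η_total · Q_H = 0.5883 × 947 = 557 kW.

Ẇ_total ≈ 557 kW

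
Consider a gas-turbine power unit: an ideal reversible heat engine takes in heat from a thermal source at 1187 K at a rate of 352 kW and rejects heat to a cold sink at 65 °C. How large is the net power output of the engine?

T_C = 65 °C → 65 + 273.15 = 338.15 K.
The Carnot efficiency is η = 1 − T_C/T_H = 1 − 338.15/1187.00 = 0.7151.
W = η·Q_H = 0.7151 × 352 = 252 kW.

Ẇ ≈ 252 kW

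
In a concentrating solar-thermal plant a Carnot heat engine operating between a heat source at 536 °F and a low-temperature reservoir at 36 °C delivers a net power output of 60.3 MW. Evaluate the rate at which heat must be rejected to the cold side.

T_H = 536 °F → (536 − 32) × 5/9 = 280.00 °C = 553.15 K.
T_C = 36 °C → 36 + 273.15 = 309.15 K.
Carnot efficiency: η = 1 − T_C/T_H = 1 − 309.15/553.15 = 0.4411.
Since Q_C/Q_H = T_C/T_H and Q_H = W/η, Q_C = W·T_C/(T_H − T_C) = 60.3 × 309.15/244.00 = 76.4 MW.

Q̇_C ≈ 76.4 MW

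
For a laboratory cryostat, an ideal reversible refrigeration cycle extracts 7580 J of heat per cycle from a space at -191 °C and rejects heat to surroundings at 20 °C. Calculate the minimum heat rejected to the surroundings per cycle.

T_H = 20 °C → 20 + 273.15 = 293.15 K.
T_C = -191 °C → -191 + 273.15 = 82.15 K.
For a reversible cycle Q_H/Q_C = T_H/T_C, so Q_H = Q_C·T_H/T_C = 7580 × 293.15/82.15 = 27000 J.

Q_H ≈ 27000 J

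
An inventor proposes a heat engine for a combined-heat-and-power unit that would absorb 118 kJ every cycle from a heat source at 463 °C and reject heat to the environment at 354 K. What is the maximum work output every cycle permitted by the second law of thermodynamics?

W_max ≈ 61.3 kJ

T_H = 463 °C → 463 + 273.15 = 736.15 K.
The upper bound on efficiency is η_max = 1 − T_C/T_H = 1 − 354.00/736.15 = 0.5191.
W_max = η_max · Q_H = 0.5191 × 118 = 61.3 kJ.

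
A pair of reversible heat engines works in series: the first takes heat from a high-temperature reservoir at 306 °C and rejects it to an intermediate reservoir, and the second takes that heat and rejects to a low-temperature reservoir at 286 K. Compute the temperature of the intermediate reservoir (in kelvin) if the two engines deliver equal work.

T_H = 306 °C → 306 + 273.15 = 579.15 K.
For reversible stages Q_m = Q_H·(T_m/T_H). Setting W₁ = Q_H(1 − T_m/T_H) equal to W₂ = Q_m(1 − T_C/T_m) = Q_H·(T_m − T_C)/T_H gives T_H − T_m = T_m − T_C, so T_m = (T_H + T_C)/2 = (579.15 + 286.00)/2 = 432.6 K.

T_m ≈ 432.6 K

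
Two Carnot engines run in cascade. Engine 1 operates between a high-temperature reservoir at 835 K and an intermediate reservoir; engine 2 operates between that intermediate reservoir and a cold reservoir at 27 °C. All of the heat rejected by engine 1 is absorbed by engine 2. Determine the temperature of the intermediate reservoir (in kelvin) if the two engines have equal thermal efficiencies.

T_C = 27 °C → 27 + 273.15 = 300.15 K.
Equal efficiencies require 1 − T_m/T_H = 1 − T_C/T_m, i.e. T_m/T_H = T_C/T_m, so T_m = √(T_H·T_C) = √(835.00 × 300.15) = 501 K.

T_m ≈ 501 K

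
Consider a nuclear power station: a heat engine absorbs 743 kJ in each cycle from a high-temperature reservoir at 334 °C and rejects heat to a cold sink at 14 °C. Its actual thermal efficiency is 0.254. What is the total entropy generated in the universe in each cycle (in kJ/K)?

ΔS_univ ≈ 0.707 kJ/K

T_H = 334 °C → 334 + 273.15 = 607.15 K.
T_C = 14 °C → 14 + 273.15 = 287.15 K.
W = η·Q_H = 0.254 × 743 = 188.7 kJ, so Q_C = Q_H − W = 554.3 kJ.
Entropy balance on the reservoirs: −Q_H/T_H = -1.224 kJ/K, +Q_C/T_C = 1.930 kJ/K.
ΔS_univ = −Q_H/T_H + Q_C/T_C = 0.707 kJ/K (> 0, since η = 0.254 < η_Carnot = 0.527).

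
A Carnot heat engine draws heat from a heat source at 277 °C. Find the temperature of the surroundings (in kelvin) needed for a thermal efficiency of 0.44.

T_C ≈ 308.1 K

T_H = 277 °C → 277 + 273.15 = 550.15 K.
From η = 1 − T_C/T_H, T_C = T_H·(1 − η) = 550.15 × (1 − 0.44) = 308.1 K.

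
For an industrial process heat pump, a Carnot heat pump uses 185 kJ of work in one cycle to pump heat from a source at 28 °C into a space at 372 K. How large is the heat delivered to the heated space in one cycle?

T_C = 28 °C → 28 + 273.15 = 301.15 K.
COP_HP = T_H/(T_H − T_C) = 372.00/70.85 = 5.2505.
Q_H = COP_HP · W = 5.2505 × 185 = 971 kJ.

Q_H ≈ 971 kJ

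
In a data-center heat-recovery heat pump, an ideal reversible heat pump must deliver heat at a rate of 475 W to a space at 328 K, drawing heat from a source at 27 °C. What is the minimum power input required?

T_C = 27 °C → 27 + 273.15 = 300.15 K.
COP_HP = T_H/(T_H − T_C) = 328.00/27.85 = 11.7774.
W = Q_H/COP_HP = 475/11.7774 = 40.33 W.

Ẇ_in ≈ 40.33 W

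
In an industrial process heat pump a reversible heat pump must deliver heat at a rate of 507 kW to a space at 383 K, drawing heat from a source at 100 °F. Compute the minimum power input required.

Ẇ_in ≈ 95.4 kW

T_C = 100 °F → (100 − 32) × 5/9 = 37.78 °C = 310.93 K.
Reversible heating COP: COP_HP = T_H/(T_H − T_C) = 383.00/72.07 = 5.3141.
W = Q_H/COP_HP = 507/5.3141 = 95.4 kW.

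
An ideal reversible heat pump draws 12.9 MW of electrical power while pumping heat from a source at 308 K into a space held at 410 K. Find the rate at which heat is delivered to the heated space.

Q̇_H ≈ 51.9 MW

For a reversible heat pump, COP_HP = T_H/(T_H − T_C) = 410.00/102.00 = 4.0196.
Q_H = COP_HP · W = 4.0196 × 12.9 = 51.9 MW.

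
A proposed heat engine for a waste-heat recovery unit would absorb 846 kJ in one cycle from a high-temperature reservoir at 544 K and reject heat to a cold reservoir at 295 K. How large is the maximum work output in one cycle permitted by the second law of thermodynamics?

W_max ≈ 387.2 kJ

The second-law ceiling is the Carnot efficiency, η_max = 1 − T_C/T_H = 1 − 295.00/544.00 = 0.4577.
W_max = η_max · Q_H = 0.4577 × 846 = 387.2 kJ.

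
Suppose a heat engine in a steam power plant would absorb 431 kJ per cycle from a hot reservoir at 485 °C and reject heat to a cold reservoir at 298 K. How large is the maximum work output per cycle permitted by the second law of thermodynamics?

W_max ≈ 262 kJ

T_H = 485 °C → 485 + 273.15 = 758.15 K.
The upper bound on efficiency is η_max = 1 − T_C/T_H = 1 − 298.00/758.15 = 0.6069.
W_max = η_max · Q_H = 0.6069 × 431 = 262 kJ.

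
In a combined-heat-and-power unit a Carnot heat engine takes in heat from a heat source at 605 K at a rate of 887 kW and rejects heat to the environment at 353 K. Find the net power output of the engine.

Ẇ ≈ 369 kW

Since the cycle is reversible, η = 1 − T_C/T_H = 1 − 353.00/605.00 = 0.4165.
W = η·Q_H = 0.4165 × 887 = 369 kW.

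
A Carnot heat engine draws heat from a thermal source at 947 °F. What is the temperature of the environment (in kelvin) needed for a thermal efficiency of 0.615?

T_H = 947 °F → (947 − 32) × 5/9 = 508.33 °C = 781.48 K.
From η = 1 − T_C/T_H, T_C = T_H·(1 − η) = 781.48 × (1 − 0.615) = 300.9 K.

T_C ≈ 300.9 K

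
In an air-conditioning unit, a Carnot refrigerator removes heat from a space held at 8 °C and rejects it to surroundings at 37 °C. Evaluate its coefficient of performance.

T_H = 37 °C → 37 + 273.15 = 310.15 K.
T_C = 8 °C → 8 + 273.15 = 281.15 K.
The reversible coefficient of performance is COP_R = T_C/(T_H − T_C) = 281.15/(310.15 − 281.15) = 9.695.

COP_R ≈ 9.695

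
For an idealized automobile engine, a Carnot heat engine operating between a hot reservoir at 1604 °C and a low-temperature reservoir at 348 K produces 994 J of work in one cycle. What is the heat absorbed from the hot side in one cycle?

Q_H ≈ 1220 J

T_H = 1604 °C → 1604 + 273.15 = 1877.15 K.
Carnot efficiency: η = 1 − T_C/T_H = 1 − 348.00/1877.15 = 0.8146.
Q_H = W/η = 994/0.8146 = 1220 J.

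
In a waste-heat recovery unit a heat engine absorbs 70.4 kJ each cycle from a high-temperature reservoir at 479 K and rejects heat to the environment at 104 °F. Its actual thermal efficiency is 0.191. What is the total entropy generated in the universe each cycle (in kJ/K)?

ΔS_univ ≈ 0.0349 kJ/K

T_C = 104 °F → (104 − 32) × 5/9 = 40.00 °C = 313.15 K.
W = η·Q_H = 0.191 × 70.4 = 13.45 kJ, so Q_C = Q_H − W = 56.95 kJ.
The hot reservoir loses entropy Q_H/T_H = 70.4/479.00 = 0.1470 kJ/K; the cold reservoir gains Q_C/T_C = 56.95/313.15 = 0.1819 kJ/K.
ΔS_univ = −Q_H/T_H + Q_C/T_C = 0.0349 kJ/K (> 0, since η = 0.191 < η_Carnot = 0.346).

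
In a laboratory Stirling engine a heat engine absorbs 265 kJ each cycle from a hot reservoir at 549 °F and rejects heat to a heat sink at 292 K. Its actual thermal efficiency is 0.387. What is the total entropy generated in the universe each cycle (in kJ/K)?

T_H = 549 °F → (549 − 32) × 5/9 = 287.22 °C = 560.37 K.
W = η·Q_H = 0.387 × 265 = 102.6 kJ, so Q_C = Q_H − W = 162.4 kJ.
The hot reservoir loses entropy Q_H/T_H = 265/560.37 = 0.4729 kJ/K; the cold reservoir gains Q_C/T_C = 162.4/292.00 = 0.5563 kJ/K.
ΔS_univ = −Q_H/T_H + Q_C/T_C = 0.0834 kJ/K (> 0, since η = 0.387 < η_Carnot = 0.479).

ΔS_univ ≈ 0.0834 kJ/K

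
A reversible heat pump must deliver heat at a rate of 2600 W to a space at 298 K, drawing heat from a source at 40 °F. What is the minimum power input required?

T_C = 40 °F → (40 − 32) × 5/9 = 4.44 °C = 277.59 K.
COP_HP = T_H/(T_H − T_C) = 298.00/20.41 = 14.6039.
W = Q_H/COP_HP = 2600/14.6039 = 178.0 W.

Ẇ_in ≈ 178.0 W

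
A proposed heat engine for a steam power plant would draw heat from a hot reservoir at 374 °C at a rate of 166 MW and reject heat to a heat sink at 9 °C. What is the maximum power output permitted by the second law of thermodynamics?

T_H = 374 °C → 374 + 273.15 = 647.15 K.
T_C = 9 °C → 9 + 273.15 = 282.15 K.
No engine can exceed the Carnot limit: η_max = 1 − T_C/T_H = 1 − 282.15/647.15 = 0.5640.
W_max = η_max · Q_H = 0.5640 × 166 = 93.6 MW.

Ẇ_max ≈ 93.6 MW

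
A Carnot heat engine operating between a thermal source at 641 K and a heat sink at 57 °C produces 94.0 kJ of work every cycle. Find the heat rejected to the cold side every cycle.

T_C = 57 °C → 57 + 273.15 = 330.15 K.
η_rev = 1 − T_C/T_H = 1 − 330.15/641.00 = 0.4849.
Since Q_C/Q_H = T_C/T_H and Q_H = W/η, Q_C = W·T_C/(T_H − T_C) = 94.0 × 330.15/310.85 = 99.8 kJ.

Q_C ≈ 99.8 kJ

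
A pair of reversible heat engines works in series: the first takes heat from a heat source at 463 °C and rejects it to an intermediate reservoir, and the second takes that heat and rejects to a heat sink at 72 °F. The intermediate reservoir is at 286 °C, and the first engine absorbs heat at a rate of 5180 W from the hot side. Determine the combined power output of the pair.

Ẇ_total ≈ 3102 W

T_H = 463 °C → 463 + 273.15 = 736.15 K.
T_C = 72 °F → (72 − 32) × 5/9 = 22.22 °C = 295.37 K.
Two reversible stages in series are equivalent to a single Carnot engine between T_H and T_C, so η_total = 1 − T_C/T_H = 1 − 295.37/736.15 = 0.5988.
W_total = η_total · Q_H = 0.5988 × 5180 = 3102 W.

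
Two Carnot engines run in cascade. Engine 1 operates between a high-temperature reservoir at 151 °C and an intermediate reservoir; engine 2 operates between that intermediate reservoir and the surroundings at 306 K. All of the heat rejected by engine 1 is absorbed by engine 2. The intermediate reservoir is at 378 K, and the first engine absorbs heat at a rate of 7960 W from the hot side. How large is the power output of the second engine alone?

Ẇ₂ ≈ 1350 W

T_H = 151 °C → 151 + 273.15 = 424.15 K.
Heat entering the second stage: Q_m = Q_H·(T_m/T_H) = 7960 × 378.00/424.15 = 7090 W.
Second-stage efficiency η₂ = 1 − T_C/T_m = 1 − 306.00/378.00 = 0.1905, so W₂ = η₂·Q_m = 1350 W.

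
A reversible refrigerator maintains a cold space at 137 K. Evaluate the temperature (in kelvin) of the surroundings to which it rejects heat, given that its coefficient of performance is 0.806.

T_H ≈ 307 K

COP_R = T_C/(T_H − T_C) ⇒ T_H = T_C·(1 + 1/COP_R) = 137.00 × (1 + 1/0.806) = 307 K.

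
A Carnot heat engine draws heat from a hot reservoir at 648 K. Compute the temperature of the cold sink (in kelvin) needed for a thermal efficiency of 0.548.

T_C ≈ 292.9 K

From η = 1 − T_C/T_H, T_C = T_H·(1 − η) = 648.00 × (1 − 0.548) = 292.9 K.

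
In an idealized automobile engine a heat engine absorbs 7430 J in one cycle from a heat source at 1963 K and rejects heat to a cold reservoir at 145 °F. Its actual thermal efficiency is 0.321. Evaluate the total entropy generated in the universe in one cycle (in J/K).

T_C = 145 °F → (145 − 32) × 5/9 = 62.78 °C = 335.93 K.
W = η·Q_H = 0.321 × 7430 = 2385 J, so Q_C = Q_H − W = 5045 J.
Entropy balance on the reservoirs: −Q_H/T_H = -3.785 J/K, +Q_C/T_C = 15.02 J/K.
ΔS_univ = −Q_H/T_H + Q_C/T_C = 11.2 J/K (> 0, since η = 0.321 < η_Carnot = 0.829).

ΔS_univ ≈ 11.2 J/K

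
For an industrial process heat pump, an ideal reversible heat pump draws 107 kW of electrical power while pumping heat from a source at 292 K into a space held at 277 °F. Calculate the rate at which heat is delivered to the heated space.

T_H = 277 °F → (277 − 32) × 5/9 = 136.11 °C = 409.26 K.
Reversible heating COP: COP_HP = T_H/(T_H − T_C) = 409.26/117.26 = 3.4902.
Q_H = COP_HP · W = 3.4902 × 107 = 373.4 kW.

Q̇_H ≈ 373.4 kW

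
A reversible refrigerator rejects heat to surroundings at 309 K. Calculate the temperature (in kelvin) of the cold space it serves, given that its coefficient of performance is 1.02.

COP_R = T_C/(T_H − T_C) ⇒ T_C = T_H·COP_R/(1 + COP_R) = 309.00 × 1.02/(1 + 1.02) = 156.0 K.

T_C ≈ 156.0 K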